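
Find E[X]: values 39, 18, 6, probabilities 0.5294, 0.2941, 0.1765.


E[X] = 39*0.5294 + 18*0.2941 + 6*0.1765
= 20.6466 + 5.2938 + 1.0590
= 26.9994

E[X] = 26.9994


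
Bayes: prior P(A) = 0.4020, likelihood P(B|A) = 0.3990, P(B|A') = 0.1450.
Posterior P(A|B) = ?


P(B) = P(B|A)*P(A) + P(B|A')*P(A')
= 0.3990*0.4020 + 0.1450*0.5980
= 0.160398 + 0.086710 = 0.247108
P(A|B) = 0.160398/0.247108 = 0.6491

P(A|B) = 0.6491


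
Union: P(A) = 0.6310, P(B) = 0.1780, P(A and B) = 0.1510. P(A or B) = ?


P(A∪B) = 0.6310 + 0.1780 - 0.1510
= 0.8090 - 0.1510
= 0.6580

P(A∪B) = 0.6580


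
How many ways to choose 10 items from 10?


C(10,10) = 10!/(10! × 0!)
= 3628800/(3628800 × 1)
= 1

C(10,10) = 1


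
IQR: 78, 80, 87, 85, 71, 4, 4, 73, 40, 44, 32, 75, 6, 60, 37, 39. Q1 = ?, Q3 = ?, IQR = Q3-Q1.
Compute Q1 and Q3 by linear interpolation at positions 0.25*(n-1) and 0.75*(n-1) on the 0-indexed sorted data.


Sorted: 4, 4, 6, 32, 37, 39, 40, 44, 60, 71, 73, 75, 78, 80, 85, 87
Q1 (25th %ile) = 35.7500
Q3 (75th %ile) = 75.7500
IQR = 75.7500 - 35.7500 = 40.0000

IQR = 40.0000


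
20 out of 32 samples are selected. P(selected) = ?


P = 20/32 = 0.6250

P = 0.6250


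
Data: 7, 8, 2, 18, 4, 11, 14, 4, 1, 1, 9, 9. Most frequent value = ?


Frequencies: 1:2, 2:1, 4:2, 7:1, 8:1, 9:2, 11:1, 14:1, 18:1
Max frequency = 2
Mode = 1, 4, 9

Mode = 1, 4, 9


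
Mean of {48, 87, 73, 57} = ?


Sum = 48 + 87 + 73 + 57 = 265
n = 4
Mean = 265/4 = 66.2500

Mean = 66.2500


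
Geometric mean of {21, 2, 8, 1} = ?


Product = 21 × 2 × 8 × 1 = 336
GM = 336^(1/4) = 4.2814

GM = 4.2814


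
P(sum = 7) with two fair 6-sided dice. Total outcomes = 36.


Total outcomes = 6×6 = 36
Favorable (sum = 7): 6
P = 6/36 = 0.1667

P = 0.1667


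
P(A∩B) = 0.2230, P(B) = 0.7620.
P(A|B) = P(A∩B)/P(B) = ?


P(A|B) = 0.2230/0.7620 = 0.2927

P(A|B) = 0.2927


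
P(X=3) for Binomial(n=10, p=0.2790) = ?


C(10,3) = 120
p^3 = 0.021718
(1-p)^7 = 0.101285
P = 120 * 0.021718 * 0.101285 = 0.2640

P(X=3) = 0.2640


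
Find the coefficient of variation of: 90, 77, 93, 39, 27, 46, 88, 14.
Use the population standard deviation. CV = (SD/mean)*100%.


Mean = 59.2500
SD = 29.3673
CV = (29.3673/59.2500)*100 = 49.5650%

CV = 49.5650%


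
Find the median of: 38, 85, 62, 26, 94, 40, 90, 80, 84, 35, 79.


Sorted: 26, 35, 38, 40, 62, 79, 80, 84, 85, 90, 94
n = 11 (odd)
Middle value = 79

Median = 79


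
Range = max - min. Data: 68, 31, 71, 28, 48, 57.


Max = 71, Min = 28
Range = 71 - 28 = 43

Range = 43


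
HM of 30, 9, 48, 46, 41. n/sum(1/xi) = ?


Sum of reciprocals = 1/30 + 1/9 + 1/48 + 1/46 + 1/41 = 0.211407
HM = 5/0.211407 = 23.6510

HM = 23.6510


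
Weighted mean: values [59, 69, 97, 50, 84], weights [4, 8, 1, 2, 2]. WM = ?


Numerator = 59*4 + 69*8 + 97*1 + 50*2 + 84*2 = 1153
Denominator = 4 + 8 + 1 + 2 + 2 = 17
WM = 1153/17 = 67.8235

WM = 67.8235


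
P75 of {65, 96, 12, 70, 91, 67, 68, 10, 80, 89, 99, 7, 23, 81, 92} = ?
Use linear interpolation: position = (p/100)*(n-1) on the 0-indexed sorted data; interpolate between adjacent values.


Sorted: 7, 10, 12, 23, 65, 67, 68, 70, 80, 81, 89, 91, 92, 96, 99
n = 15
Index = 75/100 * 14 = 10.5000
Lower = data[10] = 89, Upper = data[11] = 91
P75 = 89 + 0.5000*(2) = 90.0000

P75 = 90.0000


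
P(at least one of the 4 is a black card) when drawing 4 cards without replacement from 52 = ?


P(at least one) = 1 - P(none)
P(none) = (26/52) × (25/51) × (24/50) × (23/49) = 0.055222
P(at least one) = 1 - 0.055222 = 0.9448

P = 0.9448


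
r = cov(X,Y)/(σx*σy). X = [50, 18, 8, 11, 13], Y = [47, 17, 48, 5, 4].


Mean X = 20.0000, Mean Y = 24.2000
SD X = 15.349267, SD Y = 19.569364
Cov = 145.400000
r = 145.400000/(15.349267*19.569364) = 0.4841

r = 0.4841


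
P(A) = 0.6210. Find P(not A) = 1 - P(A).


P(not A) = 1 - 0.6210 = 0.3790

P(not A) = 0.3790


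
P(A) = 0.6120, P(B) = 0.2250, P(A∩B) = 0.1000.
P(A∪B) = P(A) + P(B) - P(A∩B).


P(A∪B) = 0.6120 + 0.2250 - 0.1000
= 0.8370 - 0.1000
= 0.7370

P(A∪B) = 0.7370


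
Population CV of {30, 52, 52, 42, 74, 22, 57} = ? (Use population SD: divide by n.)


Mean = 47.0000
SD = 16.1157
CV = (16.1157/47.0000)*100 = 34.2886%

CV = 34.2886%


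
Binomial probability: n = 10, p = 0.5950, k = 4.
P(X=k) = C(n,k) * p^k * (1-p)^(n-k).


C(10,4) = 210
p^4 = 0.125334
(1-p)^6 = 0.004413
P = 210 * 0.125334 * 0.004413 = 0.1161

P(X=4) = 0.1161


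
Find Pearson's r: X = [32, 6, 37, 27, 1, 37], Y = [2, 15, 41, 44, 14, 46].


Mean X = 23.3333, Mean Y = 27.0000
SD X = 14.499042, SD Y = 17.243356
Cov = 132.500000
r = 132.500000/(14.499042*17.243356) = 0.5300

r = 0.5300


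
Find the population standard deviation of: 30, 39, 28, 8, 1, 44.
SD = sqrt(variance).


Mean = 25.0000
Variance = 242.6667
SD = sqrt(242.6667) = 15.5778

SD = 15.5778


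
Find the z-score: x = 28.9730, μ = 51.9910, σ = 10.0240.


z = (28.9730 - 51.9910)/10.0240
= -23.0180/10.0240
= -2.2963

z = -2.2963


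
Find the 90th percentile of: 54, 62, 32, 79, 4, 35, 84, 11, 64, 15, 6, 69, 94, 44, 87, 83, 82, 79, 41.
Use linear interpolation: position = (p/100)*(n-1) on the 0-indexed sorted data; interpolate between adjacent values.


Sorted: 4, 6, 11, 15, 32, 35, 41, 44, 54, 62, 64, 69, 79, 79, 82, 83, 84, 87, 94
n = 19
Index = 90/100 * 18 = 16.2000
Lower = data[16] = 84, Upper = data[17] = 87
P90 = 84 + 0.2000*(3) = 84.6000

P90 = 84.6000


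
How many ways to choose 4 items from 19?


C(19,4) = 19!/(4! × 15!)
= 121645100408832000/(24 × 1307674368000)
= 3876

C(19,4) = 3876


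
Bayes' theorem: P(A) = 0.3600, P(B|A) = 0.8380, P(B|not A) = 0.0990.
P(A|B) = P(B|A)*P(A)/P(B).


P(B) = P(B|A)*P(A) + P(B|A')*P(A')
= 0.8380*0.3600 + 0.0990*0.6400
= 0.301680 + 0.063360 = 0.365040
P(A|B) = 0.301680/0.365040 = 0.8264

P(A|B) = 0.8264


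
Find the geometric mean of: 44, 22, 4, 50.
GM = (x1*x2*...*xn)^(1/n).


Product = 44 × 22 × 4 × 50 = 193600
GM = 193600^(1/4) = 20.9762

GM = 20.9762


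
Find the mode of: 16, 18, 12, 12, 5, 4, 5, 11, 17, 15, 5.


Frequencies: 4:1, 5:3, 11:1, 12:2, 15:1, 16:1, 17:1, 18:1
Max frequency = 3
Mode = 5

Mode = 5


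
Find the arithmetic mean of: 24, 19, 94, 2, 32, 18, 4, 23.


Sum = 24 + 19 + 94 + 2 + 32 + 18 + 4 + 23 = 216
n = 8
Mean = 216/8 = 27.0000

Mean = 27.0000


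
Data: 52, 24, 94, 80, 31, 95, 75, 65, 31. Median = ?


Sorted: 24, 31, 31, 52, 65, 75, 80, 94, 95
n = 9 (odd)
Middle value = 65

Median = 65


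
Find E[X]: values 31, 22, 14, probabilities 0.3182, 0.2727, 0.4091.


E[X] = 31*0.3182 + 22*0.2727 + 14*0.4091
= 9.8642 + 5.9994 + 5.7274
= 21.5910

E[X] = 21.5910


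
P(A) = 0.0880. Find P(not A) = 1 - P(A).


P(not A) = 1 - 0.0880 = 0.9120

P(not A) = 0.9120


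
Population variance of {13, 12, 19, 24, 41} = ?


Mean = 21.8000
Squared deviations: 77.4400, 96.0400, 7.8400, 4.8400, 368.6400
Sum = 554.8000
Variance = 554.8000/5 = 110.9600

Variance = 110.9600


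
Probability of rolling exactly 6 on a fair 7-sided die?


Favorable outcomes (roll = 6): 1
Total outcomes = 7
P = 1/7 = 0.1429

P = 0.1429


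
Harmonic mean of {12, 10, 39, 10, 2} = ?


Sum of reciprocals = 1/12 + 1/10 + 1/39 + 1/10 + 1/2 = 0.808974
HM = 5/0.808974 = 6.1807

HM = 6.1807


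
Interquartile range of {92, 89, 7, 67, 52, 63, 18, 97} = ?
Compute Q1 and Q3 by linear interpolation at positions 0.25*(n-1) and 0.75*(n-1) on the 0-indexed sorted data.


Sorted: 7, 18, 52, 63, 67, 89, 92, 97
Q1 (25th %ile) = 43.5000
Q3 (75th %ile) = 89.7500
IQR = 89.7500 - 43.5000 = 46.2500

IQR = 46.2500


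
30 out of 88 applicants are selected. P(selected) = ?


P = 30/88 = 0.3409

P = 0.3409


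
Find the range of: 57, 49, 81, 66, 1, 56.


Max = 81, Min = 1
Range = 81 - 1 = 80

Range = 80


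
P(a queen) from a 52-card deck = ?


4 queens in 52 cards
P = 4/52 = 0.0769

P = 0.0769


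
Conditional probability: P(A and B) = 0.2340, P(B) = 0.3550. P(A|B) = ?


P(A|B) = 0.2340/0.3550 = 0.6592

P(A|B) = 0.6592


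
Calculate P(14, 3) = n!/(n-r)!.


P(14,3) = 14!/11!
= 87178291200/39916800
= 2184

P(14,3) = 2184


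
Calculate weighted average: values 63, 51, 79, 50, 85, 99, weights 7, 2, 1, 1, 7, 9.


Numerator = 63*7 + 51*2 + 79*1 + 50*1 + 85*7 + 99*9 = 2158
Denominator = 7 + 2 + 1 + 1 + 7 + 9 = 27
WM = 2158/27 = 79.9259

WM = 79.9259


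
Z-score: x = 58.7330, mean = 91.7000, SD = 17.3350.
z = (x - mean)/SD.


z = (58.7330 - 91.7000)/17.3350
= -32.9670/17.3350
= -1.9018

z = -1.9018


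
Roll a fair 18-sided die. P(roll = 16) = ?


Favorable outcomes (roll = 16): 1
Total outcomes = 18
P = 1/18 = 0.0556

P = 0.0556


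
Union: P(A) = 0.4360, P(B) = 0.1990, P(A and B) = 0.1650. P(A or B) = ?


P(A∪B) = 0.4360 + 0.1990 - 0.1650
= 0.6350 - 0.1650
= 0.4700

P(A∪B) = 0.4700


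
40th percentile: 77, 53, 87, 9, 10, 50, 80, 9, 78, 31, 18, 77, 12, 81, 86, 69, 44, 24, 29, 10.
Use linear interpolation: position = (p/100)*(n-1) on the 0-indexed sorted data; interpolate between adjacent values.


Sorted: 9, 9, 10, 10, 12, 18, 24, 29, 31, 44, 50, 53, 69, 77, 77, 78, 80, 81, 86, 87
n = 20
Index = 40/100 * 19 = 7.6000
Lower = data[7] = 29, Upper = data[8] = 31
P40 = 29 + 0.6000*(2) = 30.2000

P40 = 30.2000


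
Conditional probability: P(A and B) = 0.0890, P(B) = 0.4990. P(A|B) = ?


P(A|B) = 0.0890/0.4990 = 0.1784

P(A|B) = 0.1784


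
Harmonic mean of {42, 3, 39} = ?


Sum of reciprocals = 1/42 + 1/3 + 1/39 = 0.382784
HM = 3/0.382784 = 7.8373

HM = 7.8373


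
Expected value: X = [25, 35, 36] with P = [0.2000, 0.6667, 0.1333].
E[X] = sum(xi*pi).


E[X] = 25*0.2000 + 35*0.6667 + 36*0.1333
= 5.0000 + 23.3345 + 4.7988
= 33.1333

E[X] = 33.1333


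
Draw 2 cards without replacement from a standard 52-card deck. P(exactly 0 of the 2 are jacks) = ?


Hypergeometric: P(X=0) = C(4,0)·C(48,2) / C(52,2)
= 1 × 1128 / 1326
= 1128/1326 = 0.8507

P = 0.8507


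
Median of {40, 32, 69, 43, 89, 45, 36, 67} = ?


Sorted: 32, 36, 40, 43, 45, 67, 69, 89
n = 8 (even)
Middle values: 43 and 45
Median = (43+45)/2 = 44.0000

Median = 44.0000


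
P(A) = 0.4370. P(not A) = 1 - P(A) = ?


P(not A) = 1 - 0.4370 = 0.5630

P(not A) = 0.5630


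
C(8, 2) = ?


C(8,2) = 8!/(2! × 6!)
= 40320/(2 × 720)
= 28

C(8,2) = 28


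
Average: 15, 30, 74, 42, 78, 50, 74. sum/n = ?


Sum = 15 + 30 + 74 + 42 + 78 + 50 + 74 = 363
n = 7
Mean = 363/7 = 51.8571

Mean = 51.8571


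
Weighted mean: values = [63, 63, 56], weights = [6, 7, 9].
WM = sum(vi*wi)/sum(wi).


Numerator = 63*6 + 63*7 + 56*9 = 1323
Denominator = 6 + 7 + 9 = 22
WM = 1323/22 = 60.1364

WM = 60.1364


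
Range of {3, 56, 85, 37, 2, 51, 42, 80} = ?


Max = 85, Min = 2
Range = 85 - 2 = 83

Range = 83


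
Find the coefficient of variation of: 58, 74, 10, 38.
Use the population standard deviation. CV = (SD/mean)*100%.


Mean = 45.0000
SD = 23.8956
CV = (23.8956/45.0000)*100 = 53.1013%

CV = 53.1013%


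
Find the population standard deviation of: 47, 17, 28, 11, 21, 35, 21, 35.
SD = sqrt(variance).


Mean = 26.8750
Variance = 119.6094
SD = sqrt(119.6094) = 10.9366

SD = 10.9366


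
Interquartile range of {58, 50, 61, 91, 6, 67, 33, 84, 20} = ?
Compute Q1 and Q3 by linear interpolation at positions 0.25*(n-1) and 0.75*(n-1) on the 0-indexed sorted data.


Sorted: 6, 20, 33, 50, 58, 61, 67, 84, 91
Q1 (25th %ile) = 33.0000
Q3 (75th %ile) = 67.0000
IQR = 67.0000 - 33.0000 = 34.0000

IQR = 34.0000


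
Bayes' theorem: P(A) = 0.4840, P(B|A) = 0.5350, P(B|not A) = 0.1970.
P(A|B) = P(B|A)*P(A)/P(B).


P(B) = P(B|A)*P(A) + P(B|A')*P(A')
= 0.5350*0.4840 + 0.1970*0.5160
= 0.258940 + 0.101652 = 0.360592
P(A|B) = 0.258940/0.360592 = 0.7181

P(A|B) = 0.7181


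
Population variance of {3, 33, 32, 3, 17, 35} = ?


Mean = 20.5000
Squared deviations: 306.2500, 156.2500, 132.2500, 306.2500, 12.2500, 210.2500
Sum = 1123.5000
Variance = 1123.5000/6 = 187.2500

Variance = 187.2500


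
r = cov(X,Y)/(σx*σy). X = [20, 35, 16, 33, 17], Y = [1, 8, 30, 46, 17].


Mean X = 24.2000, Mean Y = 20.4000
SD X = 8.133880, SD Y = 16.057397
Cov = 23.720000
r = 23.720000/(8.133880*16.057397) = 0.1816

r = 0.1816


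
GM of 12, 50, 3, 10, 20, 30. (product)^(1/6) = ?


Product = 12 × 50 × 3 × 10 × 20 × 30 = 10800000
GM = 10800000^(1/6) = 14.8675

GM = 14.8675


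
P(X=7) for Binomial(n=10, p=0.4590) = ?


C(10,7) = 120
p^7 = 0.004292
(1-p)^3 = 0.158340
P = 120 * 0.004292 * 0.158340 = 0.0816

P(X=7) = 0.0816


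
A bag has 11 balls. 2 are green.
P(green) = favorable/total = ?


P = 2/11 = 0.1818

P = 0.1818


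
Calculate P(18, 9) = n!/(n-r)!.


P(18,9) = 18!/9!
= 6402373705728000/362880
= 17643225600

P(18,9) = 17643225600


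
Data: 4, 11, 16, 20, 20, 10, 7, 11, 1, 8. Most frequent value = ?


Frequencies: 1:1, 4:1, 7:1, 8:1, 10:1, 11:2, 16:1, 20:2
Max frequency = 2
Mode = 11, 20

Mode = 11, 20


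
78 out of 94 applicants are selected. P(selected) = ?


P = 78/94 = 0.8298

P = 0.8298


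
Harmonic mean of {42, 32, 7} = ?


Sum of reciprocals = 1/42 + 1/32 + 1/7 = 0.197917
HM = 3/0.197917 = 15.1579

HM = 15.1579


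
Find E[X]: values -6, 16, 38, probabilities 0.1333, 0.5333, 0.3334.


E[X] = -6*0.1333 + 16*0.5333 + 38*0.3334
= -0.7998 + 8.5328 + 12.6692
= 20.4022

E[X] = 20.4022


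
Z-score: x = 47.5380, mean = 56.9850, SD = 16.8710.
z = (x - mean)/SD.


z = (47.5380 - 56.9850)/16.8710
= -9.4470/16.8710
= -0.5600

z = -0.5600


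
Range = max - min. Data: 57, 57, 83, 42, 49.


Max = 83, Min = 42
Range = 83 - 42 = 41

Range = 41


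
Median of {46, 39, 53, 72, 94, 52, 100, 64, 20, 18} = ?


Sorted: 18, 20, 39, 46, 52, 53, 64, 72, 94, 100
n = 10 (even)
Middle values: 52 and 53
Median = (52+53)/2 = 52.5000

Median = 52.5000


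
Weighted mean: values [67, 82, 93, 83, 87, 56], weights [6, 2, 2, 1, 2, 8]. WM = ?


Numerator = 67*6 + 82*2 + 93*2 + 83*1 + 87*2 + 56*8 = 1457
Denominator = 6 + 2 + 2 + 1 + 2 + 8 = 21
WM = 1457/21 = 69.3810

WM = 69.3810


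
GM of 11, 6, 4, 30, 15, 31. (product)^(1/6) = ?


Product = 11 × 6 × 4 × 30 × 15 × 31 = 3682800
GM = 3682800^(1/6) = 12.4269

GM = 12.4269


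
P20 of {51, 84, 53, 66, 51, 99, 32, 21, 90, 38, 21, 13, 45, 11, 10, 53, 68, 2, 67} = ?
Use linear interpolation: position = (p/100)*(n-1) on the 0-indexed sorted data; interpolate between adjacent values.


Sorted: 2, 10, 11, 13, 21, 21, 32, 38, 45, 51, 51, 53, 53, 66, 67, 68, 84, 90, 99
n = 19
Index = 20/100 * 18 = 3.6000
Lower = data[3] = 13, Upper = data[4] = 21
P20 = 13 + 0.6000*(8) = 17.8000

P20 = 17.8000


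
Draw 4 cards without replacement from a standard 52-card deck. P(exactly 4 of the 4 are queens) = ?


Hypergeometric: P(X=4) = C(4,4)·C(48,0) / C(52,4)
= 1 × 1 / 270725
= 1/270725 = 3.6938e-06

P = 3.6938e-06


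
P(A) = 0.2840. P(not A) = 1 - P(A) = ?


P(not A) = 1 - 0.2840 = 0.7160

P(not A) = 0.7160


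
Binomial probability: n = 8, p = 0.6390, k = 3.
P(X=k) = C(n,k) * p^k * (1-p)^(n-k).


C(8,3) = 56
p^3 = 0.260917
(1-p)^5 = 0.006131
P = 56 * 0.260917 * 0.006131 = 0.0896

P(X=3) = 0.0896


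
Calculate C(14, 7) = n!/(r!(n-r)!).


C(14,7) = 14!/(7! × 7!)
= 87178291200/(5040 × 5040)
= 3432

C(14,7) = 3432


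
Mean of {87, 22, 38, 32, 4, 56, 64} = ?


Sum = 87 + 22 + 38 + 32 + 4 + 56 + 64 = 303
n = 7
Mean = 303/7 = 43.2857

Mean = 43.2857


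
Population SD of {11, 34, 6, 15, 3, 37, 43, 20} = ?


Mean = 21.1250
Variance = 199.3594
SD = sqrt(199.3594) = 14.1195

SD = 14.1195


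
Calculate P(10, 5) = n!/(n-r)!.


P(10,5) = 10!/5!
= 3628800/120
= 30240

P(10,5) = 30240


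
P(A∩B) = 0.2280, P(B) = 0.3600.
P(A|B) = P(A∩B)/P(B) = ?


P(A|B) = 0.2280/0.3600 = 0.6333

P(A|B) = 0.6333


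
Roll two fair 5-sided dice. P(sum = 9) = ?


Total outcomes = 5×5 = 25
Favorable (sum = 9): 2
P = 2/25 = 0.0800

P = 0.0800


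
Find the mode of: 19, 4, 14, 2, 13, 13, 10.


Frequencies: 2:1, 4:1, 10:1, 13:2, 14:1, 19:1
Max frequency = 2
Mode = 13

Mode = 13


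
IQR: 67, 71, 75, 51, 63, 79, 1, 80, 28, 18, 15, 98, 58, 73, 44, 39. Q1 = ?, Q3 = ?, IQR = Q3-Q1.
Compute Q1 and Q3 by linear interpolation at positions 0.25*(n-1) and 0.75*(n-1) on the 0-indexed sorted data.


Sorted: 1, 15, 18, 28, 39, 44, 51, 58, 63, 67, 71, 73, 75, 79, 80, 98
Q1 (25th %ile) = 36.2500
Q3 (75th %ile) = 73.5000
IQR = 73.5000 - 36.2500 = 37.2500

IQR = 37.2500


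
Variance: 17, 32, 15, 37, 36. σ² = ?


Mean = 27.4000
Squared deviations: 108.1600, 21.1600, 153.7600, 92.1600, 73.9600
Sum = 449.2000
Variance = 449.2000/5 = 89.8400

Variance = 89.8400


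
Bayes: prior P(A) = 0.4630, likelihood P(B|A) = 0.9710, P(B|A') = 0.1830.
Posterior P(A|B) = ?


P(B) = P(B|A)*P(A) + P(B|A')*P(A')
= 0.9710*0.4630 + 0.1830*0.5370
= 0.449573 + 0.098271 = 0.547844
P(A|B) = 0.449573/0.547844 = 0.8206

P(A|B) = 0.8206


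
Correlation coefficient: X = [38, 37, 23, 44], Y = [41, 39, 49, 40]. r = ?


Mean X = 35.5000, Mean Y = 42.2500
SD X = 7.697402, SD Y = 3.960745
Cov = -27.875000
r = -27.875000/(7.697402*3.960745) = -0.9143

r = -0.9143


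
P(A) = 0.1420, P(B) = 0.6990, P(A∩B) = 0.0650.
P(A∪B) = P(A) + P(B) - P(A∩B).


P(A∪B) = 0.1420 + 0.6990 - 0.0650
= 0.8410 - 0.0650
= 0.7760

P(A∪B) = 0.7760


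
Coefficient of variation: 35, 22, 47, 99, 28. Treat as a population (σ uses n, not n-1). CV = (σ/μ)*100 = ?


Mean = 46.2000
SD = 27.6796
CV = (27.6796/46.2000)*100 = 59.9125%

CV = 59.9125%


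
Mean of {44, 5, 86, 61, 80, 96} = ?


Sum = 44 + 5 + 86 + 61 + 80 + 96 = 372
n = 6
Mean = 372/6 = 62.0000

Mean = 62.0000


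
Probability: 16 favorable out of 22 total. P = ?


P = 16/22 = 0.7273

P = 0.7273


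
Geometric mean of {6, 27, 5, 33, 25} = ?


Product = 6 × 27 × 5 × 33 × 25 = 668250
GM = 668250^(1/5) = 14.6214

GM = 14.6214


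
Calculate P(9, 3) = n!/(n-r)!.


P(9,3) = 9!/6!
= 362880/720
= 504

P(9,3) = 504


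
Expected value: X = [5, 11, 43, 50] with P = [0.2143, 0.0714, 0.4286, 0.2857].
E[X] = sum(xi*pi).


E[X] = 5*0.2143 + 11*0.0714 + 43*0.4286 + 50*0.2857
= 1.0715 + 0.7854 + 18.4298 + 14.2850
= 34.5717

E[X] = 34.5717


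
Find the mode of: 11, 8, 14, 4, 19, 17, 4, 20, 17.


Frequencies: 4:2, 8:1, 11:1, 14:1, 17:2, 19:1, 20:1
Max frequency = 2
Mode = 4, 17

Mode = 4, 17


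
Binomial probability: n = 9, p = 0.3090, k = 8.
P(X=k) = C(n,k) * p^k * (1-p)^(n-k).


C(9,8) = 9
p^8 = 8.311279e-05
(1-p)^1 = 0.691000
P = 9 * 8.311279e-05 * 0.691000 = 0.0005

P(X=8) = 0.0005


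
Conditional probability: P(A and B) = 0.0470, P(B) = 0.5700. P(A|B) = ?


P(A|B) = 0.0470/0.5700 = 0.0825

P(A|B) = 0.0825


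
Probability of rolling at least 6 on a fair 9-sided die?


Favorable outcomes (roll ≥ 6): 4
Total outcomes = 9
P = 4/9 = 0.4444

P = 0.4444


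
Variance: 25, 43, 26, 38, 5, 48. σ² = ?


Mean = 30.8333
Squared deviations: 34.0278, 148.0278, 23.3611, 51.3611, 667.3611, 294.6944
Sum = 1218.8333
Variance = 1218.8333/6 = 203.1389

Variance = 203.1389


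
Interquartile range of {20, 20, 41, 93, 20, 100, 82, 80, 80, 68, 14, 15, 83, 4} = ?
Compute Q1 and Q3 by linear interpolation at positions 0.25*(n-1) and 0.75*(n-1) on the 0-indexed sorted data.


Sorted: 4, 14, 15, 20, 20, 20, 41, 68, 80, 80, 82, 83, 93, 100
Q1 (25th %ile) = 20.0000
Q3 (75th %ile) = 81.5000
IQR = 81.5000 - 20.0000 = 61.5000

IQR = 61.5000


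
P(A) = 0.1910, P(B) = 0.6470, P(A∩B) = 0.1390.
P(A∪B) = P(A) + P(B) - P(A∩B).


P(A∪B) = 0.1910 + 0.6470 - 0.1390
= 0.8380 - 0.1390
= 0.6990

P(A∪B) = 0.6990


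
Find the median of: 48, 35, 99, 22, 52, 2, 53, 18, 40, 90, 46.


Sorted: 2, 18, 22, 35, 40, 46, 48, 52, 53, 90, 99
n = 11 (odd)
Middle value = 46

Median = 46


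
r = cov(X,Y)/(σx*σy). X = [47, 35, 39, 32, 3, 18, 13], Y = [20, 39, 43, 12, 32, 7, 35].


Mean X = 26.7143, Mean Y = 26.8571
SD X = 14.567226, SD Y = 12.888850
Cov = 2.959184
r = 2.959184/(14.567226*12.888850) = 0.0158

r = 0.0158


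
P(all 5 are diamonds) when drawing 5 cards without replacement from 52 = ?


P(all diamonds) = (13/52) × (12/51) × (11/50) × (10/49) × (9/48)
= 0.0005

P = 0.0005


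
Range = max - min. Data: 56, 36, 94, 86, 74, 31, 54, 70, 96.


Max = 96, Min = 31
Range = 96 - 31 = 65

Range = 65


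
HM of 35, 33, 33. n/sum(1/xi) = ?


Sum of reciprocals = 1/35 + 1/33 + 1/33 = 0.089177
HM = 3/0.089177 = 33.6408

HM = 33.6408


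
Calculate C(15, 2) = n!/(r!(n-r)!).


C(15,2) = 15!/(2! × 13!)
= 1307674368000/(2 × 6227020800)
= 105

C(15,2) = 105


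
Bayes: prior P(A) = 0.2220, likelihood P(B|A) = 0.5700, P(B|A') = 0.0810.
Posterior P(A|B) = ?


P(B) = P(B|A)*P(A) + P(B|A')*P(A')
= 0.5700*0.2220 + 0.0810*0.7780
= 0.126540 + 0.063018 = 0.189558
P(A|B) = 0.126540/0.189558 = 0.6676

P(A|B) = 0.6676


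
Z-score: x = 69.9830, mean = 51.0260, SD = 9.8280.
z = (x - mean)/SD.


z = (69.9830 - 51.0260)/9.8280
= 18.9570/9.8280
= 1.9289

z = 1.9289


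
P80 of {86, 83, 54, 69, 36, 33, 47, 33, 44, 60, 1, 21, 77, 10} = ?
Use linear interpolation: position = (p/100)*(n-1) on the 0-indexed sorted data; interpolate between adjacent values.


Sorted: 1, 10, 21, 33, 33, 36, 44, 47, 54, 60, 69, 77, 83, 86
n = 14
Index = 80/100 * 13 = 10.4000
Lower = data[10] = 69, Upper = data[11] = 77
P80 = 69 + 0.4000*(8) = 72.2000

P80 = 72.2000


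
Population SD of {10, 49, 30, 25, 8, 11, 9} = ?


Mean = 20.2857
Variance = 201.6327
SD = sqrt(201.6327) = 14.1997

SD = 14.1997


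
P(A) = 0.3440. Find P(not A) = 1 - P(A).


P(not A) = 1 - 0.3440 = 0.6560

P(not A) = 0.6560


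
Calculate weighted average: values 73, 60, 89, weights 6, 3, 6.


Numerator = 73*6 + 60*3 + 89*6 = 1152
Denominator = 6 + 3 + 6 = 15
WM = 1152/15 = 76.8000

WM = 76.8000


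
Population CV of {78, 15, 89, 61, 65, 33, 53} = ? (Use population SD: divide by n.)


Mean = 56.2857
SD = 23.5961
CV = (23.5961/56.2857)*100 = 41.9220%

CV = 41.9220%


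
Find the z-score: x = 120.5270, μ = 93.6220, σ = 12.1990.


z = (120.5270 - 93.6220)/12.1990
= 26.9050/12.1990
= 2.2055

z = 2.2055


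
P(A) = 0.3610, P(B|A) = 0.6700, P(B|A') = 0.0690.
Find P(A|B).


P(B) = P(B|A)*P(A) + P(B|A')*P(A')
= 0.6700*0.3610 + 0.0690*0.6390
= 0.241870 + 0.044091 = 0.285961
P(A|B) = 0.241870/0.285961 = 0.8458

P(A|B) = 0.8458


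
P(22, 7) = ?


P(22,7) = 22!/15!
= 1124000727777607680000/1307674368000
= 859541760

P(22,7) = 859541760


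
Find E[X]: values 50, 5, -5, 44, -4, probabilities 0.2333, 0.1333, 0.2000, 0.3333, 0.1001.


E[X] = 50*0.2333 + 5*0.1333 - 5*0.2000 + 44*0.3333 - 4*0.1001
= 11.6650 + 0.6665 - 1.0000 + 14.6652 - 0.4004
= 25.5963

E[X] = 25.5963


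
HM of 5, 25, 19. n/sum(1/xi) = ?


Sum of reciprocals = 1/5 + 1/25 + 1/19 = 0.292632
HM = 3/0.292632 = 10.2518

HM = 10.2518


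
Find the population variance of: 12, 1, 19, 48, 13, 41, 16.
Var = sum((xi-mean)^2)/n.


Mean = 21.4286
Squared deviations: 88.8980, 417.3265, 5.8980, 706.0408, 71.0408, 383.0408, 29.4694
Sum = 1701.7143
Variance = 1701.7143/7 = 243.1020

Variance = 243.1020


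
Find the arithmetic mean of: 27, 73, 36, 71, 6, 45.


Sum = 27 + 73 + 36 + 71 + 6 + 45 = 258
n = 6
Mean = 258/6 = 43.0000

Mean = 43.0000


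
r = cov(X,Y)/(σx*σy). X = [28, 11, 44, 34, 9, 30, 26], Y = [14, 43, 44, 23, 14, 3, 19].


Mean X = 26.0000, Mean Y = 22.8571
SD X = 11.476684, SD Y = 14.237060
Cov = 19.000000
r = 19.000000/(11.476684*14.237060) = 0.1163

r = 0.1163


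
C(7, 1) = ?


C(7,1) = 7!/(1! × 6!)
= 5040/(1 × 720)
= 7

C(7,1) = 7


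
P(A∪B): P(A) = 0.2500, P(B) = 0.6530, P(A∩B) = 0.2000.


P(A∪B) = 0.2500 + 0.6530 - 0.2000
= 0.9030 - 0.2000
= 0.7030

P(A∪B) = 0.7030


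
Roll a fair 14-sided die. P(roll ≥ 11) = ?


Favorable outcomes (roll ≥ 11): 4
Total outcomes = 14
P = 4/14 = 0.2857

P = 0.2857


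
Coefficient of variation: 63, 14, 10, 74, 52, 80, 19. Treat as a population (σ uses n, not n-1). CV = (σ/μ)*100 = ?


Mean = 44.5714
SD = 27.5155
CV = (27.5155/44.5714)*100 = 61.7335%

CV = 61.7335%


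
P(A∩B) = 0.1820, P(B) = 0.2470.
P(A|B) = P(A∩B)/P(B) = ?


P(A|B) = 0.1820/0.2470 = 0.7368

P(A|B) = 0.7368


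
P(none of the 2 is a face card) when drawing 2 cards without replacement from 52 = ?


P(no face cards) = (40/52) × (39/51)
= 0.5882

P = 0.5882


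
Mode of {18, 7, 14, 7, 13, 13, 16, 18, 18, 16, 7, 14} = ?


Frequencies: 7:3, 13:2, 14:2, 16:2, 18:3
Max frequency = 3
Mode = 7, 18

Mode = 7, 18


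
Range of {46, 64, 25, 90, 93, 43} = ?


Max = 93, Min = 25
Range = 93 - 25 = 68

Range = 68


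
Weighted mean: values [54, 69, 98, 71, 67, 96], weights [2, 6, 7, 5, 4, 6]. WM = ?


Numerator = 54*2 + 69*6 + 98*7 + 71*5 + 67*4 + 96*6 = 2407
Denominator = 2 + 6 + 7 + 5 + 4 + 6 = 30
WM = 2407/30 = 80.2333

WM = 80.2333


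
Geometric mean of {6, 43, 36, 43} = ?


Product = 6 × 43 × 36 × 43 = 399384
GM = 399384^(1/4) = 25.1390

GM = 25.1390


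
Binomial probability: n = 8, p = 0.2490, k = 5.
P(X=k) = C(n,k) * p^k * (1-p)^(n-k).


C(8,5) = 56
p^5 = 0.000957
(1-p)^3 = 0.423565
P = 56 * 0.000957 * 0.423565 = 0.0227

P(X=5) = 0.0227


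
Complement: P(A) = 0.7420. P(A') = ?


P(not A) = 1 - 0.7420 = 0.2580

P(not A) = 0.2580


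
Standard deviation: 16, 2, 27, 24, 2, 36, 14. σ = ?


Mean = 17.2857
Variance = 138.4898
SD = sqrt(138.4898) = 11.7682

SD = 11.7682


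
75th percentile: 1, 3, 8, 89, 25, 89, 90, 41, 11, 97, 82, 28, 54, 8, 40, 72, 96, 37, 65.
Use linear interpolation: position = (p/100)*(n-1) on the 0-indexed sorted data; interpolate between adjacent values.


Sorted: 1, 3, 8, 8, 11, 25, 28, 37, 40, 41, 54, 65, 72, 82, 89, 89, 90, 96, 97
n = 19
Index = 75/100 * 18 = 13.5000
Lower = data[13] = 82, Upper = data[14] = 89
P75 = 82 + 0.5000*(7) = 85.5000

P75 = 85.5000


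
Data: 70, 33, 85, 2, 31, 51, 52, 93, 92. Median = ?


Sorted: 2, 31, 33, 51, 52, 70, 85, 92, 93
n = 9 (odd)
Middle value = 52

Median = 52


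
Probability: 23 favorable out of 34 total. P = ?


P = 23/34 = 0.6765

P = 0.6765


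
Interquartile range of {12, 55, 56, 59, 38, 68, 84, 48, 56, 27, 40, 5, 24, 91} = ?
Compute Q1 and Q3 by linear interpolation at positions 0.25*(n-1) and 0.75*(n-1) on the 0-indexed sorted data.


Sorted: 5, 12, 24, 27, 38, 40, 48, 55, 56, 56, 59, 68, 84, 91
Q1 (25th %ile) = 29.7500
Q3 (75th %ile) = 58.2500
IQR = 58.2500 - 29.7500 = 28.5000

IQR = 28.5000


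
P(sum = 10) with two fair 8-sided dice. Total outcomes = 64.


Total outcomes = 8×8 = 64
Favorable (sum = 10): 7
P = 7/64 = 0.1094

P = 0.1094


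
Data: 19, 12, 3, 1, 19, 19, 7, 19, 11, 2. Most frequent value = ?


Frequencies: 1:1, 2:1, 3:1, 7:1, 11:1, 12:1, 19:4
Max frequency = 4
Mode = 19

Mode = 19


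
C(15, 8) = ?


C(15,8) = 15!/(8! × 7!)
= 1307674368000/(40320 × 5040)
= 6435

C(15,8) = 6435


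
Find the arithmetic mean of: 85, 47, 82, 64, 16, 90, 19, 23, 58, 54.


Sum = 85 + 47 + 82 + 64 + 16 + 90 + 19 + 23 + 58 + 54 = 538
n = 10
Mean = 538/10 = 53.8000

Mean = 53.8000


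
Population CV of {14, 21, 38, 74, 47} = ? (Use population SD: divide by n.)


Mean = 38.8000
SD = 21.1603
CV = (21.1603/38.8000)*100 = 54.5370%

CV = 54.5370%


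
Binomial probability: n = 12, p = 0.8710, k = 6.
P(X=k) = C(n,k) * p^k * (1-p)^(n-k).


C(12,6) = 924
p^6 = 0.436625
(1-p)^6 = 4.608274e-06
P = 924 * 0.436625 * 4.608274e-06 = 0.0019

P(X=6) = 0.0019


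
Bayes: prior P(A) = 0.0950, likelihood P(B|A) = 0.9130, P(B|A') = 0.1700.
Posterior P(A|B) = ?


P(B) = P(B|A)*P(A) + P(B|A')*P(A')
= 0.9130*0.0950 + 0.1700*0.9050
= 0.086735 + 0.153850 = 0.240585
P(A|B) = 0.086735/0.240585 = 0.3605

P(A|B) = 0.3605


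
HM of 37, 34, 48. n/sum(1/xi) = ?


Sum of reciprocals = 1/37 + 1/34 + 1/48 = 0.077272
HM = 3/0.077272 = 38.8238

HM = 38.8238


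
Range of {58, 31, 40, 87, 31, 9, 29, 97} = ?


Max = 97, Min = 9
Range = 97 - 9 = 88

Range = 88


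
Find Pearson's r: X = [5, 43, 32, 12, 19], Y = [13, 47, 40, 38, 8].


Mean X = 22.2000, Mean Y = 29.2000
SD X = 13.702555, SD Y = 15.638414
Cov = 146.560000
r = 146.560000/(13.702555*15.638414) = 0.6839

r = 0.6839


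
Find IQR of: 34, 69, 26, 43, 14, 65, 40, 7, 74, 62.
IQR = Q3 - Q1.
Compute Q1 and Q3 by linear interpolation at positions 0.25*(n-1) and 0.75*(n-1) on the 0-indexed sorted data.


Sorted: 7, 14, 26, 34, 40, 43, 62, 65, 69, 74
Q1 (25th %ile) = 28.0000
Q3 (75th %ile) = 64.2500
IQR = 64.2500 - 28.0000 = 36.2500

IQR = 36.2500


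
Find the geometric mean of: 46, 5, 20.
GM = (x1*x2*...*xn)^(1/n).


Product = 46 × 5 × 20 = 4600
GM = 4600^(1/3) = 16.6310

GM = 16.6310


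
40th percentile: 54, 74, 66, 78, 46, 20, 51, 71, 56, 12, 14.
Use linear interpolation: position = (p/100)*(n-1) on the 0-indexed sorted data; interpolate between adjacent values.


Sorted: 12, 14, 20, 46, 51, 54, 56, 66, 71, 74, 78
n = 11
Index = 40/100 * 10 = 4.0000
Lower = data[4] = 51, Upper = data[5] = 54
P40 = 51 + 0*(3) = 51.0000

P40 = 51.0000


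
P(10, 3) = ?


P(10,3) = 10!/7!
= 3628800/5040
= 720

P(10,3) = 720


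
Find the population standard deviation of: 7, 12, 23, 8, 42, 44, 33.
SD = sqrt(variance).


Mean = 24.1429
Variance = 213.5510
SD = sqrt(213.5510) = 14.6134

SD = 14.6134


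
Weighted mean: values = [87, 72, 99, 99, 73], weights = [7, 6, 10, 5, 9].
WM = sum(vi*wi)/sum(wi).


Numerator = 87*7 + 72*6 + 99*10 + 99*5 + 73*9 = 3183
Denominator = 7 + 6 + 10 + 5 + 9 = 37
WM = 3183/37 = 86.0270

WM = 86.0270


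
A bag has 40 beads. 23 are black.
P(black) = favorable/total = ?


P = 23/40 = 0.5750

P = 0.5750


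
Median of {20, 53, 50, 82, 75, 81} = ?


Sorted: 20, 50, 53, 75, 81, 82
n = 6 (even)
Middle values: 53 and 75
Median = (53+75)/2 = 64.0000

Median = 64.0000


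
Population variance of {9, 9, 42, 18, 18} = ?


Mean = 19.2000
Squared deviations: 104.0400, 104.0400, 519.8400, 1.4400, 1.4400
Sum = 730.8000
Variance = 730.8000/5 = 146.1600

Variance = 146.1600


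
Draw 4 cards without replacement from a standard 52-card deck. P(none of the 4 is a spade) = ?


P(no spades) = (39/52) × (38/51) × (37/50) × (36/49)
= 0.3038

P = 0.3038


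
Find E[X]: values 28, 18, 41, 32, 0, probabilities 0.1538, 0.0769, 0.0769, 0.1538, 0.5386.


E[X] = 28*0.1538 + 18*0.0769 + 41*0.0769 + 32*0.1538 + 0*0.5386
= 4.3064 + 1.3842 + 3.1529 + 4.9216 + 0
= 13.7651

E[X] = 13.7651


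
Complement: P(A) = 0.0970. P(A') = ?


P(not A) = 1 - 0.0970 = 0.9030

P(not A) = 0.9030


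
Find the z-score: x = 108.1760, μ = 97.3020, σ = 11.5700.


z = (108.1760 - 97.3020)/11.5700
= 10.8740/11.5700
= 0.9398

z = 0.9398


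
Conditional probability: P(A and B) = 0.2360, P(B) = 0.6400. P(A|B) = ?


P(A|B) = 0.2360/0.6400 = 0.3687

P(A|B) = 0.3687


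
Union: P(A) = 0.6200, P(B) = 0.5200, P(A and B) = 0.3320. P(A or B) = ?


P(A∪B) = 0.6200 + 0.5200 - 0.3320
= 1.1400 - 0.3320
= 0.8080

P(A∪B) = 0.8080


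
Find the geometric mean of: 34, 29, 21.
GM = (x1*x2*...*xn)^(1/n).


Product = 34 × 29 × 21 = 20706
GM = 20706^(1/3) = 27.4599

GM = 27.4599


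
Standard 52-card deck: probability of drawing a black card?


26 black cards in 52 cards
P = 26/52 = 0.5000

P = 0.5000


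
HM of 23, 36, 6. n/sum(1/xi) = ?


Sum of reciprocals = 1/23 + 1/36 + 1/6 = 0.237923
HM = 3/0.237923 = 12.6091

HM = 12.6091


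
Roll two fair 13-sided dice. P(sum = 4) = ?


Total outcomes = 13×13 = 169
Favorable (sum = 4): 3
P = 3/169 = 0.0178

P = 0.0178


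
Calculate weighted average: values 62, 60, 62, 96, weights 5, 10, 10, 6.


Numerator = 62*5 + 60*10 + 62*10 + 96*6 = 2106
Denominator = 5 + 10 + 10 + 6 = 31
WM = 2106/31 = 67.9355

WM = 67.9355


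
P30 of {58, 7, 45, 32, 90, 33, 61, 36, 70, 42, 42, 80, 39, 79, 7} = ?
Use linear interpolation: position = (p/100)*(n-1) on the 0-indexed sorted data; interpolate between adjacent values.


Sorted: 7, 7, 32, 33, 36, 39, 42, 42, 45, 58, 61, 70, 79, 80, 90
n = 15
Index = 30/100 * 14 = 4.2000
Lower = data[4] = 36, Upper = data[5] = 39
P30 = 36 + 0.2000*(3) = 36.6000

P30 = 36.6000


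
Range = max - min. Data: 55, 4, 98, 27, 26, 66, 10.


Max = 98, Min = 4
Range = 98 - 4 = 94

Range = 94


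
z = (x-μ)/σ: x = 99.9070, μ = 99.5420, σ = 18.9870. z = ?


z = (99.9070 - 99.5420)/18.9870
= 0.3650/18.9870
= 0.0192

z = 0.0192


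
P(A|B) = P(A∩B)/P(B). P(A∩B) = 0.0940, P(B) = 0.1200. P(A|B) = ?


P(A|B) = 0.0940/0.1200 = 0.7833

P(A|B) = 0.7833


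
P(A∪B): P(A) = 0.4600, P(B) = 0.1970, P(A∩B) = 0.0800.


P(A∪B) = 0.4600 + 0.1970 - 0.0800
= 0.6570 - 0.0800
= 0.5770

P(A∪B) = 0.5770


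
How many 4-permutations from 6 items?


P(6,4) = 6!/2!
= 720/2
= 360

P(6,4) = 360


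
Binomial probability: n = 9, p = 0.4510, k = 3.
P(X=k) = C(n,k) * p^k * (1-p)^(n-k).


C(9,3) = 84
p^3 = 0.091734
(1-p)^6 = 0.027380
P = 84 * 0.091734 * 0.027380 = 0.2110

P(X=3) = 0.2110


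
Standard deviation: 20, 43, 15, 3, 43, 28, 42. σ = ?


Mean = 27.7143
Variance = 214.7755
SD = sqrt(214.7755) = 14.6552

SD = 14.6552


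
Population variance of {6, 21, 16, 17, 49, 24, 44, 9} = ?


Mean = 23.2500
Squared deviations: 297.5625, 5.0625, 52.5625, 39.0625, 663.0625, 0.5625, 430.5625, 203.0625
Sum = 1691.5000
Variance = 1691.5000/8 = 211.4375

Variance = 211.4375


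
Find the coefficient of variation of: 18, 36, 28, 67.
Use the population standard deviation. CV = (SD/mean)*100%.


Mean = 37.2500
SD = 18.3218
CV = (18.3218/37.2500)*100 = 49.1860%

CV = 49.1860%


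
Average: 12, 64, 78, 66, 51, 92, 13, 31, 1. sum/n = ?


Sum = 12 + 64 + 78 + 66 + 51 + 92 + 13 + 31 + 1 = 408
n = 9
Mean = 408/9 = 45.3333

Mean = 45.3333


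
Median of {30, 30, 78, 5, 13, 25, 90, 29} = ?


Sorted: 5, 13, 25, 29, 30, 30, 78, 90
n = 8 (even)
Middle values: 29 and 30
Median = (29+30)/2 = 29.5000

Median = 29.5000


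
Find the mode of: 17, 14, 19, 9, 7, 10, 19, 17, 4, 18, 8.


Frequencies: 4:1, 7:1, 8:1, 9:1, 10:1, 14:1, 17:2, 18:1, 19:2
Max frequency = 2
Mode = 17, 19

Mode = 17, 19


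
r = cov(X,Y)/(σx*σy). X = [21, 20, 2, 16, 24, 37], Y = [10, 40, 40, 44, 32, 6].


Mean X = 20.0000, Mean Y = 28.6667
SD X = 10.376255, SD Y = 15.084945
Cov = -109.333333
r = -109.333333/(10.376255*15.084945) = -0.6985

r = -0.6985


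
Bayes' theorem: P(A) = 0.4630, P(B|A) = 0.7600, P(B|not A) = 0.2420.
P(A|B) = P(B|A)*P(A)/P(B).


P(B) = P(B|A)*P(A) + P(B|A')*P(A')
= 0.7600*0.4630 + 0.2420*0.5370
= 0.351880 + 0.129954 = 0.481834
P(A|B) = 0.351880/0.481834 = 0.7303

P(A|B) = 0.7303


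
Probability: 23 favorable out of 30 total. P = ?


P = 23/30 = 0.7667

P = 0.7667


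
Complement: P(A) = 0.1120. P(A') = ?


P(not A) = 1 - 0.1120 = 0.8880

P(not A) = 0.8880


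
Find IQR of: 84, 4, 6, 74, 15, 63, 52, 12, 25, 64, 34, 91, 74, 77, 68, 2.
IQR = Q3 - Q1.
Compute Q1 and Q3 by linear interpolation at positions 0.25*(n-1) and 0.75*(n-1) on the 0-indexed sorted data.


Sorted: 2, 4, 6, 12, 15, 25, 34, 52, 63, 64, 68, 74, 74, 77, 84, 91
Q1 (25th %ile) = 14.2500
Q3 (75th %ile) = 74.0000
IQR = 74.0000 - 14.2500 = 59.7500

IQR = 59.7500


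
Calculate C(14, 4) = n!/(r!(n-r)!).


C(14,4) = 14!/(4! × 10!)
= 87178291200/(24 × 3628800)
= 1001

C(14,4) = 1001


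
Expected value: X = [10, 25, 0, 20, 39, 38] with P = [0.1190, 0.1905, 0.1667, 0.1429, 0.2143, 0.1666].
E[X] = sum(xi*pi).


E[X] = 10*0.1190 + 25*0.1905 + 0*0.1667 + 20*0.1429 + 39*0.2143 + 38*0.1666
= 1.1900 + 4.7625 + 0 + 2.8580 + 8.3577 + 6.3308
= 23.4990

E[X] = 23.4990


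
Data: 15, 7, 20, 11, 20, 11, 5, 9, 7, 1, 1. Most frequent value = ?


Frequencies: 1:2, 5:1, 7:2, 9:1, 11:2, 15:1, 20:2
Max frequency = 2
Mode = 1, 7, 11, 20

Mode = 1, 7, 11, 20


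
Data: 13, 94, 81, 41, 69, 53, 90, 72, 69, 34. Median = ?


Sorted: 13, 34, 41, 53, 69, 69, 72, 81, 90, 94
n = 10 (even)
Middle values: 69 and 69
Median = (69+69)/2 = 69.0000

Median = 69.0000


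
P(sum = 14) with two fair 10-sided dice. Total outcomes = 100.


Total outcomes = 10×10 = 100
Favorable (sum = 14): 7
P = 7/100 = 0.0700

P = 0.0700


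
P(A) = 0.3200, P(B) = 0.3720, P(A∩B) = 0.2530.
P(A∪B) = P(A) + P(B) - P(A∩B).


P(A∪B) = 0.3200 + 0.3720 - 0.2530
= 0.6920 - 0.2530
= 0.4390

P(A∪B) = 0.4390


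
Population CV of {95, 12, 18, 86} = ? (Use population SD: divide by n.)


Mean = 52.7500
SD = 37.9432
CV = (37.9432/52.7500)*100 = 71.9303%

CV = 71.9303%


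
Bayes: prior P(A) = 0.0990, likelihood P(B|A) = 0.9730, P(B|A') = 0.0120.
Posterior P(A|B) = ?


P(B) = P(B|A)*P(A) + P(B|A')*P(A')
= 0.9730*0.0990 + 0.0120*0.9010
= 0.096327 + 0.010812 = 0.107139
P(A|B) = 0.096327/0.107139 = 0.8991

P(A|B) = 0.8991


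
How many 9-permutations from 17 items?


P(17,9) = 17!/8!
= 355687428096000/40320
= 8821612800

P(17,9) = 8821612800


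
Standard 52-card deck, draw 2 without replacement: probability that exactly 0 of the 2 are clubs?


Hypergeometric: P(X=0) = C(13,0)·C(39,2) / C(52,2)
= 1 × 741 / 1326
= 741/1326 = 0.5588

P = 0.5588


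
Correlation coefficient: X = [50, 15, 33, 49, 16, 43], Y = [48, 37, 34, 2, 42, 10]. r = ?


Mean X = 34.3333, Mean Y = 28.8333
SD X = 14.418353, SD Y = 16.876183
Cov = -110.444444
r = -110.444444/(14.418353*16.876183) = -0.4539

r = -0.4539


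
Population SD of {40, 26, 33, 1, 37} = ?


Mean = 27.4000
Variance = 196.2400
SD = sqrt(196.2400) = 14.0086

SD = 14.0086


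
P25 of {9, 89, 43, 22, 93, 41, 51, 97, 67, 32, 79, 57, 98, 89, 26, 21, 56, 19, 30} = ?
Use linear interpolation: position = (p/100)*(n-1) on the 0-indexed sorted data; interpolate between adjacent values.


Sorted: 9, 19, 21, 22, 26, 30, 32, 41, 43, 51, 56, 57, 67, 79, 89, 89, 93, 97, 98
n = 19
Index = 25/100 * 18 = 4.5000
Lower = data[4] = 26, Upper = data[5] = 30
P25 = 26 + 0.5000*(4) = 28.0000

P25 = 28.0000


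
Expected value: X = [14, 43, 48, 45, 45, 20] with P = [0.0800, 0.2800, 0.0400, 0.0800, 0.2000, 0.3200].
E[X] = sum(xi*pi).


E[X] = 14*0.0800 + 43*0.2800 + 48*0.0400 + 45*0.0800 + 45*0.2000 + 20*0.3200
= 1.1200 + 12.0400 + 1.9200 + 3.6000 + 9.0000 + 6.4000
= 34.0800

E[X] = 34.0800


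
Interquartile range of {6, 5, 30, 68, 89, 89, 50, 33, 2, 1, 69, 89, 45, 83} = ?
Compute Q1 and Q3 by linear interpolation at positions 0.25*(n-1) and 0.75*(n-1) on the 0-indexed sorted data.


Sorted: 1, 2, 5, 6, 30, 33, 45, 50, 68, 69, 83, 89, 89, 89
Q1 (25th %ile) = 12.0000
Q3 (75th %ile) = 79.5000
IQR = 79.5000 - 12.0000 = 67.5000

IQR = 67.5000


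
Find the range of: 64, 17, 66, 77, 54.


Max = 77, Min = 17
Range = 77 - 17 = 60

Range = 60


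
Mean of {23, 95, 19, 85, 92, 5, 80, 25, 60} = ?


Sum = 23 + 95 + 19 + 85 + 92 + 5 + 80 + 25 + 60 = 484
n = 9
Mean = 484/9 = 53.7778

Mean = 53.7778


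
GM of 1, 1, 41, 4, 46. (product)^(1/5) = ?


Product = 1 × 1 × 41 × 4 × 46 = 7544
GM = 7544^(1/5) = 5.9638

GM = 5.9638


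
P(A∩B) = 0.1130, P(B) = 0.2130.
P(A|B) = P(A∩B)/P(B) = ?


P(A|B) = 0.1130/0.2130 = 0.5305

P(A|B) = 0.5305


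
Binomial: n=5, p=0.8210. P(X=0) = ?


C(5,0) = 1
p^0 = 1.000000
(1-p)^5 = 0.000184
P = 1 * 1.000000 * 0.000184 = 0.0002

P(X=0) = 0.0002


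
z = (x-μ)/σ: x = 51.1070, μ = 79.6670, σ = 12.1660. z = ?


z = (51.1070 - 79.6670)/12.1660
= -28.5600/12.1660
= -2.3475

z = -2.3475
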